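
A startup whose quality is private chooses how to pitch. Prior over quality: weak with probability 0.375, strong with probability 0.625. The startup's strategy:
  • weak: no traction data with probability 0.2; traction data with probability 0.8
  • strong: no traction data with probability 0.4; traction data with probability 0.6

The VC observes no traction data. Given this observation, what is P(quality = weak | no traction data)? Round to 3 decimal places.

P(no traction data) = 0.375·0.2 + 0.625·0.4 = 0.325
P(weak | no traction data) = (0.375·0.2) / 0.325 = 0.075 / 0.325 = 0.230769

0.231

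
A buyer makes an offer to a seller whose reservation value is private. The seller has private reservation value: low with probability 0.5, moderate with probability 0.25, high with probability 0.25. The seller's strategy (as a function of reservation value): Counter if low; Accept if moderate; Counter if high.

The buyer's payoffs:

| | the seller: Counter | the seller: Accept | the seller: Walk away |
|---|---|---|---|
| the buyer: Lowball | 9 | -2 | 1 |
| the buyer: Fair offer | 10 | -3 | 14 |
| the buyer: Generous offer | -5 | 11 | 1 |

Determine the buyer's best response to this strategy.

E[Lowball] = 0.5·(9) + 0.25·(-2) + 0.25·(9) = 6.25
E[Fair offer] = 0.5·(10) + 0.25·(-3) + 0.25·(10) = 6.75
E[Generous offer] = 0.5·(-5) + 0.25·(11) + 0.25·(-5) = -1
Best response: Fair offer (6.75 is the largest).

Fair offer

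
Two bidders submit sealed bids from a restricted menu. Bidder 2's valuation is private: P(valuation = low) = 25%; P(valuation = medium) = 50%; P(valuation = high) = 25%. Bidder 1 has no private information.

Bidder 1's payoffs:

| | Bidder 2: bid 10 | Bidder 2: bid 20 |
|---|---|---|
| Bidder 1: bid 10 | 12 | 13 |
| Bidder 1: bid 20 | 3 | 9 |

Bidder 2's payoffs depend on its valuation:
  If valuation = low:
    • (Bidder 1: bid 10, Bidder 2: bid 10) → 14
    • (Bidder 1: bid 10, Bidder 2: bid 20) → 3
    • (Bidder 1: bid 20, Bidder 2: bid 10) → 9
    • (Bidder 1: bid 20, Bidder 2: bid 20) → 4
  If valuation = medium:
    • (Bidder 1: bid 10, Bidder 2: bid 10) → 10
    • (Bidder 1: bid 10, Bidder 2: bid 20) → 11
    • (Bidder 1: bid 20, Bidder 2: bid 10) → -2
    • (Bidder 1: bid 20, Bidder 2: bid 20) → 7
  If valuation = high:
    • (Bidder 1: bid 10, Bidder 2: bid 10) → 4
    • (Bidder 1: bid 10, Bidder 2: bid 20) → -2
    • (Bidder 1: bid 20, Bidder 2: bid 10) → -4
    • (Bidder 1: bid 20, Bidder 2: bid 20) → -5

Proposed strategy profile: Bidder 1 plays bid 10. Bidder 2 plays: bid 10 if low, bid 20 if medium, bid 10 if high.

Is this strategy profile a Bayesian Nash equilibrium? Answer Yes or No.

A profile is a BNE iff every type of every player is best-responding given beliefs about the other side.
Bidder 1 plays bid 10: E[bid 10] = 0.25·(12) + 0.5·(13) + 0.25·(12) = 12.5; E[bid 20] = 6. Best-responding. ✓
Bidder 2 (valuation low), facing bid 10: bid 10 gives 14, bid 20 gives 3. Proposed bid 10 is best. ✓
Bidder 2 (valuation medium), facing bid 10: bid 10 gives 10, bid 20 gives 11. Proposed bid 20 is best. ✓
Bidder 2 (valuation high), facing bid 10: bid 10 gives 4, bid 20 gives -2. Proposed bid 10 is best. ✓

Yes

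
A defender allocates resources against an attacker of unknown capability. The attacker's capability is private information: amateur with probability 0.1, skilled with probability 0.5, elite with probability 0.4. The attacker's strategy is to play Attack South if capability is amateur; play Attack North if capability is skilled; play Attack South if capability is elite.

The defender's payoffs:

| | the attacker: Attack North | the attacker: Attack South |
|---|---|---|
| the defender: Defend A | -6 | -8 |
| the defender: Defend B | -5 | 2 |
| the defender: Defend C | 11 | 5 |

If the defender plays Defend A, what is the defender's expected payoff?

E[Defend A] = 0.1·(-8) + 0.5·(-6) + 0.4·(-8) = (-0.8) + (-3) + (-3.2) = -7

-7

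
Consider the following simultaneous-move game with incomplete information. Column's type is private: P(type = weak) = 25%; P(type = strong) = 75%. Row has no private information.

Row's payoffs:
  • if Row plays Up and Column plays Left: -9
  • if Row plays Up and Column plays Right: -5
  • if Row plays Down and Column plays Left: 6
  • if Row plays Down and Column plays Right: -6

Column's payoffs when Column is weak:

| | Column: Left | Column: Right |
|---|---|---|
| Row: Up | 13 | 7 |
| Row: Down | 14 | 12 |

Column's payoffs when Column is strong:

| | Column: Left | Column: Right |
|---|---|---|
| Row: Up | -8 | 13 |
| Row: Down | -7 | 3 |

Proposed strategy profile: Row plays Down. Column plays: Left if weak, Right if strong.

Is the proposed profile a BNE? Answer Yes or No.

Yes

Row plays Down: E[Down] = 0.25·(6) + 0.75·(-6) = -3; E[Up] = -6. Best-responding. ✓
Column (type weak), facing Down: Left gives 14, Right gives 12. Proposed Left is best. ✓
Column (type strong), facing Down: Left gives -7, Right gives 3. Proposed Right is best. ✓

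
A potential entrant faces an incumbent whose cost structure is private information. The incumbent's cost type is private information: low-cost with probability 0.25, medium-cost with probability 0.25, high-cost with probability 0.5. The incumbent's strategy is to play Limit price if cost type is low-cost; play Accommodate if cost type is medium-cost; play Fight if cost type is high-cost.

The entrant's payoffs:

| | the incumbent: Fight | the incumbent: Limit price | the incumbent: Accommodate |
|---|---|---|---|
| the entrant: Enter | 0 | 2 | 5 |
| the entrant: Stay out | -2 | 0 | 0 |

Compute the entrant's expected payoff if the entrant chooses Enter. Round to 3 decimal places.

1.750

Take the expectation over the incumbent's cost type, weighting each type's action by its prior probability.
E[Enter] = 0.25·2 + 0.25·5 + 0.5·0 = 0.5 + 1.25 + 0 = 1.75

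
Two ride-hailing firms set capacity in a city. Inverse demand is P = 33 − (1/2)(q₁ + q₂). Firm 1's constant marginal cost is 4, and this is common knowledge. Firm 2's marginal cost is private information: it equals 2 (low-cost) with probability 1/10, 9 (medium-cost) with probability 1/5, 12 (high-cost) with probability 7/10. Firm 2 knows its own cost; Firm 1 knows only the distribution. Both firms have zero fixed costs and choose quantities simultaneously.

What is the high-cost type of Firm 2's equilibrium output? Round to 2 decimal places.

9.20

Firm 2 with cost c maximizes (33 − (1/2)(q₁+q₂) − c)·q₂, giving q₂(c) = (33 − c − (1/2)q₁).
E[c₂] = 1/10·2 + 1/5·9 + 7/10·12 = 10.4
Firm 1's FOC against E[q₂] yields q₁ = (33 − 2·4 + E[c₂])/(3/2) = (33 − 8 + 10.4)/(3/2) = 23.6.
q₂(high-cost) = (33 − 12 − (1/2)·23.6) = 9.2.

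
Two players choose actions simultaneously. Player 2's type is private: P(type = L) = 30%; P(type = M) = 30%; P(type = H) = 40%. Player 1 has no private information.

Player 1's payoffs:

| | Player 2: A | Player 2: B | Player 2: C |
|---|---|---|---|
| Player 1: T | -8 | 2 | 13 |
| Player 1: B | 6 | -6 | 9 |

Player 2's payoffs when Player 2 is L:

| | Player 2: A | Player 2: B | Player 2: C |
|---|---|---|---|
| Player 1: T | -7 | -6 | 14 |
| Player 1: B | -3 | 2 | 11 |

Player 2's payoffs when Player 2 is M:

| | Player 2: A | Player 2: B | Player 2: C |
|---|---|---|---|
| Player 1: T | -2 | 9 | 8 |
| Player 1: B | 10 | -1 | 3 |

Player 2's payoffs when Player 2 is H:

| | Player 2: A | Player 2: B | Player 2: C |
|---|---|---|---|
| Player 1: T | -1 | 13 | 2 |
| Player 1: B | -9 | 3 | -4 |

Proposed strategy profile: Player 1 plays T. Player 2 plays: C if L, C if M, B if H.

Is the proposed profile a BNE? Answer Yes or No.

A profile is a BNE iff every type of every player is best-responding given beliefs about the other side.
Player 1 plays T: E[T] = 0.3·(13) + 0.3·(13) + 0.4·(2) = 8.6; E[B] = 3. Best-responding. ✓
Player 2 (type L), facing T: A gives -7, B gives -6, C gives 14. Proposed C is best. ✓
Player 2 (type M), facing T: A gives -2, B gives 9, C gives 8. Proposed C is not best — profitable deviation exists. ✗
Player 2 (type H), facing T: A gives -1, B gives 13, C gives 2. Proposed B is best. ✓

No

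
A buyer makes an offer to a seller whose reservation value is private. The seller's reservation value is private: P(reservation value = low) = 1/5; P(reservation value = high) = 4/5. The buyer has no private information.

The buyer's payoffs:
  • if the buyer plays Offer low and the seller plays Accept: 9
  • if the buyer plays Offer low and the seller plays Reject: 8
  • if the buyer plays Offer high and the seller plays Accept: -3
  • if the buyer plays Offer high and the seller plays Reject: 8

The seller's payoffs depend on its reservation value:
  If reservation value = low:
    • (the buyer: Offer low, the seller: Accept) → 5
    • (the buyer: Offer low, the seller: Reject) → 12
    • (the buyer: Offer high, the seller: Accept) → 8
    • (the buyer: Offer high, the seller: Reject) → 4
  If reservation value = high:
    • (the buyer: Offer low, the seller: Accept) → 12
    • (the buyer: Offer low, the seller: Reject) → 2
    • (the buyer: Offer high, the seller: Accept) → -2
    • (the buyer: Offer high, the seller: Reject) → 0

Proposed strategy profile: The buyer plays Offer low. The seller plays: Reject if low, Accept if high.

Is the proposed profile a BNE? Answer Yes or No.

Yes

The buyer plays Offer low: E[Offer low] = 1/5·(8) + 4/5·(9) = 44/5; E[Offer high] = -4/5. Best-responding. ✓
The seller (reservation value low), facing Offer low: Accept gives 5, Reject gives 12. Proposed Reject is best. ✓
The seller (reservation value high), facing Offer low: Accept gives 12, Reject gives 2. Proposed Accept is best. ✓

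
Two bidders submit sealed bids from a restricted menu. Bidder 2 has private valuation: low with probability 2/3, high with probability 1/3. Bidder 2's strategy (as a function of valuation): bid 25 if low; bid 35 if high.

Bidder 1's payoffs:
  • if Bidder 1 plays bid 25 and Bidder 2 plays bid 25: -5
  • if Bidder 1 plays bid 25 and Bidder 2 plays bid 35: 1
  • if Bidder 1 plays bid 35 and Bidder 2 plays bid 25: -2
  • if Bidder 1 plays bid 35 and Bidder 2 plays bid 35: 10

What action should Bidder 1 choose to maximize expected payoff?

E[bid 25] = 2/3·(-5) + 1/3·(1) = -3
E[bid 35] = 2/3·(-2) + 1/3·(10) = 2
Best response: bid 35 (2 is the largest).

bid 35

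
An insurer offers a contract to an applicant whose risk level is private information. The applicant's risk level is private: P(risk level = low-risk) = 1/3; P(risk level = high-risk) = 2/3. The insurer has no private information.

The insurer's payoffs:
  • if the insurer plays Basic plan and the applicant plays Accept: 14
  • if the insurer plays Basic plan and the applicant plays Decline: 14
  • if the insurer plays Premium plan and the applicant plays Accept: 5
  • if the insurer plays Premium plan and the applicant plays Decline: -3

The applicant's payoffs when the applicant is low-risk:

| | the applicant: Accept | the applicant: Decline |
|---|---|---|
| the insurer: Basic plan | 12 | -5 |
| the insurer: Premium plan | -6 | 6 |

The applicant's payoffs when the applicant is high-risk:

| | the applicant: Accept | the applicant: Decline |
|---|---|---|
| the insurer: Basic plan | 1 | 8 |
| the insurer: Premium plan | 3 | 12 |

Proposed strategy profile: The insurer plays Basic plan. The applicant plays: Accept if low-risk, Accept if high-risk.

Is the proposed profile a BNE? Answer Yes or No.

The insurer plays Basic plan: E[Basic plan] = 1/3·(14) + 2/3·(14) = 14; E[Premium plan] = 5. Best-responding. ✓
The applicant (risk level low-risk), facing Basic plan: Accept gives 12, Decline gives -5. Proposed Accept is best. ✓
The applicant (risk level high-risk), facing Basic plan: Accept gives 1, Decline gives 8. Proposed Accept is not best — profitable deviation exists. ✗

No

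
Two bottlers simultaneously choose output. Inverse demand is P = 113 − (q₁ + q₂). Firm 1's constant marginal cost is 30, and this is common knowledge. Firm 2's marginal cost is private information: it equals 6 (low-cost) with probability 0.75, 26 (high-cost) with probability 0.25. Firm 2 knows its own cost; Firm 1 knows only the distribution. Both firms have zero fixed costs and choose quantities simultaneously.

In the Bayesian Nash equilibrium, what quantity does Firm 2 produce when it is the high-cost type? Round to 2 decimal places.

32.83

Type-c best response for Firm 2: q₂(c) = (113 − c)/2 − q₁/2.
Firm 1 maximizes expected profit; its first-order condition is 113 − 2q₁ − E[q₂] − 30 = 0.
Substituting E[q₂] and solving: E[c₂] = 11, so q₁ = (113 − 2·30 + 11)/3 = 21.3333.
q₂(high-cost) = (113 − 26 − 21.3333)/2 = 32.8333.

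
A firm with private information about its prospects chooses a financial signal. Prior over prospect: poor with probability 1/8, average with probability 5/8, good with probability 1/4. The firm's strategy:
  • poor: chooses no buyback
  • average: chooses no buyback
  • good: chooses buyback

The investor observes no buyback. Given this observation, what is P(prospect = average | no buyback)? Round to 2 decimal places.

0.83

Apply Bayes' rule using the sender's strategy as the likelihood.
P(no buyback) = (1/8)·1 + (5/8)·1 + (1/4)·0 = 3/4
P(average | no buyback) = ((5/8)·1) / (3/4) = (5/8) / (3/4) = 5/6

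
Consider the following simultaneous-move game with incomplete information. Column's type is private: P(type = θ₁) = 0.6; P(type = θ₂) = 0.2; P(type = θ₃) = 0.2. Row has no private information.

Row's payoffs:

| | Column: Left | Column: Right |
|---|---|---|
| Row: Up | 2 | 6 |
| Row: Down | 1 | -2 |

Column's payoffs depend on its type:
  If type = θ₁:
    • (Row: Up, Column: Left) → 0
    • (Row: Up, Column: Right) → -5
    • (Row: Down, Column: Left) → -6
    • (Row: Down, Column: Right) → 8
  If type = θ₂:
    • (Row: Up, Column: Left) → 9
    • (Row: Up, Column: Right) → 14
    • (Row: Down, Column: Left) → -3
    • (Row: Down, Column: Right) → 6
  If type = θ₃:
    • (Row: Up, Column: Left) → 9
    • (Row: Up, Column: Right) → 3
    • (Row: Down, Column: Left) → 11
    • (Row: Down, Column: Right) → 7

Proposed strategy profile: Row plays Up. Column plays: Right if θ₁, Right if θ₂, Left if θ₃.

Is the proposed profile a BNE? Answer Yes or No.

No

Row plays Up: E[Up] = 0.6·(6) + 0.2·(6) + 0.2·(2) = 5.2; E[Down] = -1.4. Best-responding. ✓
Column (type θ₁), facing Up: Left gives 0, Right gives -5. Proposed Right is not best — profitable deviation exists. ✗
Column (type θ₂), facing Up: Left gives 9, Right gives 14. Proposed Right is best. ✓
Column (type θ₃), facing Up: Left gives 9, Right gives 3. Proposed Left is best. ✓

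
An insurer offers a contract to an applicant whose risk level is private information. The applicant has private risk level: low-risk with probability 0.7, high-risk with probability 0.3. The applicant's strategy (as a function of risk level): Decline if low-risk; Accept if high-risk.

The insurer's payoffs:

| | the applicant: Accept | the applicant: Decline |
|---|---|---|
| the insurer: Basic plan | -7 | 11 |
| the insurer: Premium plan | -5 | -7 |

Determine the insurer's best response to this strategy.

Basic plan

E[Basic plan] = 0.7·(11) + 0.3·(-7) = 5.6
E[Premium plan] = 0.7·(-7) + 0.3·(-5) = -6.4
Best response: Basic plan (5.6 is the largest).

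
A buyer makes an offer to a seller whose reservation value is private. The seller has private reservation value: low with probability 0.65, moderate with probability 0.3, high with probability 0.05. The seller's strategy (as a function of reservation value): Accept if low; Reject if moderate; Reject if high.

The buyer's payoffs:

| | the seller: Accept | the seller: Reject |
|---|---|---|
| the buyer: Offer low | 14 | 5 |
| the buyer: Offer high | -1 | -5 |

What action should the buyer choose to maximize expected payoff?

E[Offer low] = 0.65·(14) + 0.3·(5) + 0.05·(5) = 10.85
E[Offer high] = 0.65·(-1) + 0.3·(-5) + 0.05·(-5) = -2.4
Best response: Offer low (10.85 is the largest).

Offer low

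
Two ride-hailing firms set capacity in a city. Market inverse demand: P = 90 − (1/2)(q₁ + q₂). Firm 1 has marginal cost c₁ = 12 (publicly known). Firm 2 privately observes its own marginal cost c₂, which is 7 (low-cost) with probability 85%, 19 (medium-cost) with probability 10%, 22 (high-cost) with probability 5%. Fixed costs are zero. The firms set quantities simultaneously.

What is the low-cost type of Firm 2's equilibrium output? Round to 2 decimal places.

58.02

Type-c best response for Firm 2: q₂(c) = (90 − c) − q₁/2.
Firm 1 maximizes expected profit; its first-order condition is 90 − q₁ − (1/2)E[q₂] − 12 = 0.
Substituting E[q₂] and solving: E[c₂] = 8.95, so q₁ = (90 − 2·12 + 8.95)/(3/2) = 49.9667.
q₂(low-cost) = (90 − 7 − (1/2)·49.9667) = 58.0167.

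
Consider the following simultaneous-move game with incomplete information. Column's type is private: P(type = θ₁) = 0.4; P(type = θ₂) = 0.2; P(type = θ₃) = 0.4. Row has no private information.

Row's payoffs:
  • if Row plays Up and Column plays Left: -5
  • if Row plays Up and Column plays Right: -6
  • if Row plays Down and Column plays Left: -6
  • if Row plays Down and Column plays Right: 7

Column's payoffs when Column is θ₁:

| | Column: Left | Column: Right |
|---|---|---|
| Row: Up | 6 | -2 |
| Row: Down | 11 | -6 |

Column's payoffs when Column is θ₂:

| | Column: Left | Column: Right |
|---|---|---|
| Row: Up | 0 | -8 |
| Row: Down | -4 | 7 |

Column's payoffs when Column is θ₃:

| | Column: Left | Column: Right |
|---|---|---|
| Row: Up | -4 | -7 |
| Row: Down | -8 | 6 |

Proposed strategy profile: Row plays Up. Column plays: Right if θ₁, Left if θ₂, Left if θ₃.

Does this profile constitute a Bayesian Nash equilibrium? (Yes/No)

No

Row plays Up: E[Up] = 0.4·(-6) + 0.2·(-5) + 0.4·(-5) = -5.4; E[Down] = -0.8. Not best-responding. ✗
Column (type θ₁), facing Up: Left gives 6, Right gives -2. Proposed Right is not best — profitable deviation exists. ✗
Column (type θ₂), facing Up: Left gives 0, Right gives -8. Proposed Left is best. ✓
Column (type θ₃), facing Up: Left gives -4, Right gives -7. Proposed Left is best. ✓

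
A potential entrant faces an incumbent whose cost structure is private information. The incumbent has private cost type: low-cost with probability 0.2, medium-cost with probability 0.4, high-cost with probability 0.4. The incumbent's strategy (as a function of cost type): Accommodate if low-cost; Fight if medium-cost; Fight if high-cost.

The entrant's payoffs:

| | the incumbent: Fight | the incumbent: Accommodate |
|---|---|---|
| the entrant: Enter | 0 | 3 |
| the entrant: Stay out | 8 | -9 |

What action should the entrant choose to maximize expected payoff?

E[Enter] = 0.2·(3) + 0.4·(0) + 0.4·(0) = 0.6
E[Stay out] = 0.2·(-9) + 0.4·(8) + 0.4·(8) = 4.6
Best response: Stay out (4.6 is the largest).

Stay out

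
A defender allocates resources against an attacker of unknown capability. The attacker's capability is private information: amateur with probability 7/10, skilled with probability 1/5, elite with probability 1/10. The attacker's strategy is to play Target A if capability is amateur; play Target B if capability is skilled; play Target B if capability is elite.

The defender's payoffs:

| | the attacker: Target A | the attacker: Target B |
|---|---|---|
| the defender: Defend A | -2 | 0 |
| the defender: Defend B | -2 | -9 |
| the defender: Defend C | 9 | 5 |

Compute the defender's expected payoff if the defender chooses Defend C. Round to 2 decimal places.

Take the expectation over the attacker's capability, weighting each type's action by its prior probability.
E[Defend C] = 7/10·9 + 1/5·5 + 1/10·5 = 63/10 + 1 + 1/2 = 39/5

7.80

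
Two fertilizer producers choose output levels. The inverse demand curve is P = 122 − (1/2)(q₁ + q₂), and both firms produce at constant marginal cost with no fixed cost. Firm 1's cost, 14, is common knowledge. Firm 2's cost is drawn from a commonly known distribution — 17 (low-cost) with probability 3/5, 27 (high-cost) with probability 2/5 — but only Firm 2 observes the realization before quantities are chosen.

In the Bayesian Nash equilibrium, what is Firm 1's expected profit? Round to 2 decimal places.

Type-c best response for Firm 2: q₂(c) = (122 − c) − q₁/2.
Firm 1 maximizes expected profit; its first-order condition is 122 − q₁ − (1/2)E[q₂] − 14 = 0.
Substituting E[q₂] and solving: E[c₂] = 21, so q₁ = (122 − 2·14 + 21)/(3/2) = 76.6667.
E[P] = 122 − (1/2)·(q₁ + E[q₂]) = 52.3333; Firm 1's expected profit = (E[P] − 14)·q₁ = (52.3333 − 14)·76.6667 = 2938.89.

2938.89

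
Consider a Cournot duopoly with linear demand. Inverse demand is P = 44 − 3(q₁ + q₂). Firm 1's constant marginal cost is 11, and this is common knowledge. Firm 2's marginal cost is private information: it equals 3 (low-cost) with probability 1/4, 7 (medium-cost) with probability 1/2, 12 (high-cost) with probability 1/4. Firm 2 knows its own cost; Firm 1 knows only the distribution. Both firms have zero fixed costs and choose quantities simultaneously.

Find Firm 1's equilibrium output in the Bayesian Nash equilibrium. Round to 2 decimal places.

Firm 2 with cost c maximizes (44 − 3(q₁+q₂) − c)·q₂, giving q₂(c) = (44 − c − 3q₁)/6.
E[c₂] = 1/4·3 + 1/2·7 + 1/4·12 = 7.25
Firm 1's FOC against E[q₂] yields q₁ = (44 − 2·11 + E[c₂])/9 = (44 − 22 + 7.25)/9 = 3.25.

3.25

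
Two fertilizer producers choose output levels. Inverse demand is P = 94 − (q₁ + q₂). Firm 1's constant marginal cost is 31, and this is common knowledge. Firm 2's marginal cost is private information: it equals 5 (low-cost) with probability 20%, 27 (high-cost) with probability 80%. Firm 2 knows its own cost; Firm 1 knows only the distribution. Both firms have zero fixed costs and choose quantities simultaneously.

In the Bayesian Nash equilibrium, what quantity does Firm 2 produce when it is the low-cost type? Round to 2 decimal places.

35.40

Each type of Firm 2 best-responds to q₁; Firm 1 best-responds to the expected q₂ over Firm 2's types.
Firm 2 with cost c maximizes (94 − (q₁+q₂) − c)·q₂, giving q₂(c) = (94 − c − q₁)/2.
E[c₂] = 0.2·5 + 0.8·27 = 22.6
Firm 1's FOC against E[q₂] yields q₁ = (94 − 2·31 + E[c₂])/3 = (94 − 62 + 22.6)/3 = 18.2.
q₂(low-cost) = (94 − 5 − 18.2)/2 = 35.4.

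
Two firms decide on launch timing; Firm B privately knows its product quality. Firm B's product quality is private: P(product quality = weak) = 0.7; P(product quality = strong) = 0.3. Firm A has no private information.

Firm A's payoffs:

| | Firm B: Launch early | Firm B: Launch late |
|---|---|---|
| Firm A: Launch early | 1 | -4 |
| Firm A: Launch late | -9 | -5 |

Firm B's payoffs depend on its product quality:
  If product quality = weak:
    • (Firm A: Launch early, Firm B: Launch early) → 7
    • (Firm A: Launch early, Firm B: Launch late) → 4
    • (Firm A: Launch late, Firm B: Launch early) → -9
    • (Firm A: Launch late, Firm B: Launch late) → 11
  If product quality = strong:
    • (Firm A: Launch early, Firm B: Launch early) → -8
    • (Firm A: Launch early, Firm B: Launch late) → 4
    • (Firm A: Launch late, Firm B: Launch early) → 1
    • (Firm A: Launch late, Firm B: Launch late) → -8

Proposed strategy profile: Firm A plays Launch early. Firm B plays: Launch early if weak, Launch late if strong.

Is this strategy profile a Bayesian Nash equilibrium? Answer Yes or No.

Yes

Firm A plays Launch early: E[Launch early] = 0.7·(1) + 0.3·(-4) = -0.5; E[Launch late] = -7.8. Best-responding. ✓
Firm B (product quality weak), facing Launch early: Launch early gives 7, Launch late gives 4. Proposed Launch early is best. ✓
Firm B (product quality strong), facing Launch early: Launch early gives -8, Launch late gives 4. Proposed Launch late is best. ✓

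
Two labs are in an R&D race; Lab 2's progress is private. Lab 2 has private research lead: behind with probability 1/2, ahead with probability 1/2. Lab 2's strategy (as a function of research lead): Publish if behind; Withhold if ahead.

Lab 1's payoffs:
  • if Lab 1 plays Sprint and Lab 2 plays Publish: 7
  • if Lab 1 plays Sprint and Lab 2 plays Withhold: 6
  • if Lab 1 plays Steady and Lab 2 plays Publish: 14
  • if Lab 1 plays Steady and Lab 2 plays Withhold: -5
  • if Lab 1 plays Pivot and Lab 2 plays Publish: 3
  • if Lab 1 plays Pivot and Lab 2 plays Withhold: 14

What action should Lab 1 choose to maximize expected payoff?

Pivot

E[Sprint] = 1/2·(7) + 1/2·(6) = 13/2
E[Steady] = 1/2·(14) + 1/2·(-5) = 9/2
E[Pivot] = 1/2·(3) + 1/2·(14) = 17/2
Best response: Pivot (17/2 is the largest).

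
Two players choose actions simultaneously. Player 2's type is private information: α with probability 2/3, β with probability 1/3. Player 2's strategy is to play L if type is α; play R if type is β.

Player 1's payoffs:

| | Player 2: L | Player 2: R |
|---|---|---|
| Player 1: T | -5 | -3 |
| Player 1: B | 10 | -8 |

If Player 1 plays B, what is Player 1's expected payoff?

4

E[B] = 2/3·10 + 1/3·(-8) = 20/3 + (-8/3) = 4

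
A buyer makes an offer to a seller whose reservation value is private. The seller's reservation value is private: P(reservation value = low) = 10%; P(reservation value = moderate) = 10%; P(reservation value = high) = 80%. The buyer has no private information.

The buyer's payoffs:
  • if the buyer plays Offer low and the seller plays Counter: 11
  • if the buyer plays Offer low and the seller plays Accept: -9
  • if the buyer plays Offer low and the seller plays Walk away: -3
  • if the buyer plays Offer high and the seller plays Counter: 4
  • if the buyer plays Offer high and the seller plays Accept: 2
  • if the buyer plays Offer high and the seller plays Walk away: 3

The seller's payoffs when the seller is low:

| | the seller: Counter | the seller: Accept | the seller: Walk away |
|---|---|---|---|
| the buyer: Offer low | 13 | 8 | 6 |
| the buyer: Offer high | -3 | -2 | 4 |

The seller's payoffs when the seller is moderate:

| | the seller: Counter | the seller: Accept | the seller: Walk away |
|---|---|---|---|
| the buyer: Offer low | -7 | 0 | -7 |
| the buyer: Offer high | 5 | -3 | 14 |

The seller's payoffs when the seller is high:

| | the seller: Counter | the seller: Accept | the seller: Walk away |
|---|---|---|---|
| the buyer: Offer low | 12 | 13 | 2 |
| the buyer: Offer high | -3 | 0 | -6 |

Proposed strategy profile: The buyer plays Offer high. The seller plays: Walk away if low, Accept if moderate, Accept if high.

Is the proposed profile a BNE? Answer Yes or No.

The buyer plays Offer high: E[Offer high] = 0.1·(3) + 0.1·(2) + 0.8·(2) = 2.1; E[Offer low] = -8.4. Best-responding. ✓
The seller (reservation value low), facing Offer high: Counter gives -3, Accept gives -2, Walk away gives 4. Proposed Walk away is best. ✓
The seller (reservation value moderate), facing Offer high: Counter gives 5, Accept gives -3, Walk away gives 14. Proposed Accept is not best — profitable deviation exists. ✗
The seller (reservation value high), facing Offer high: Counter gives -3, Accept gives 0, Walk away gives -6. Proposed Accept is best. ✓

No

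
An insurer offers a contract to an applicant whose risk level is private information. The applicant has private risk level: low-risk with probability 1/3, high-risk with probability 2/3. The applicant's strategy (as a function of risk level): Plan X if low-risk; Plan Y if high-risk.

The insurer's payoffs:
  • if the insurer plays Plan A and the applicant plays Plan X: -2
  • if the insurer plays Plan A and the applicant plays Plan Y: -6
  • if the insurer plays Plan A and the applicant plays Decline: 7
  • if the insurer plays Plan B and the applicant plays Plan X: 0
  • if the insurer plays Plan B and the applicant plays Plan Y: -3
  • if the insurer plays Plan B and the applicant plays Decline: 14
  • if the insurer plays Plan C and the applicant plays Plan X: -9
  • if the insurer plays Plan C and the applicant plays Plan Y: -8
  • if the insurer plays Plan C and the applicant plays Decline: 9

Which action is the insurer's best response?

Compute the insurer's expected payoff for each action, taking the expectation over the applicant's type.
E[Plan A] = 1/3·(-2) + 2/3·(-6) = -14/3
E[Plan B] = 1/3·(0) + 2/3·(-3) = -2
E[Plan C] = 1/3·(-9) + 2/3·(-8) = -25/3
Best response: Plan B (-2 is the largest).

Plan B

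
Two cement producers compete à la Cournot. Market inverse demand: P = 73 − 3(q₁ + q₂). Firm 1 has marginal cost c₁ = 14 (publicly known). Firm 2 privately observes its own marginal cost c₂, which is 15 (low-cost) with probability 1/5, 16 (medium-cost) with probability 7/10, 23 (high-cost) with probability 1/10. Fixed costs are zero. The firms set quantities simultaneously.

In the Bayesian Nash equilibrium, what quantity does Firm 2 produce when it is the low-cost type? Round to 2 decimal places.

6.25

Type-c best response for Firm 2: q₂(c) = (73 − c)/6 − q₁/2.
Firm 1 maximizes expected profit; its first-order condition is 73 − 6q₁ − 3E[q₂] − 14 = 0.
Substituting E[q₂] and solving: E[c₂] = 16.5, so q₁ = (73 − 2·14 + 16.5)/9 = 6.83333.
q₂(low-cost) = (73 − 15 − 3·6.83333)/6 = 6.25.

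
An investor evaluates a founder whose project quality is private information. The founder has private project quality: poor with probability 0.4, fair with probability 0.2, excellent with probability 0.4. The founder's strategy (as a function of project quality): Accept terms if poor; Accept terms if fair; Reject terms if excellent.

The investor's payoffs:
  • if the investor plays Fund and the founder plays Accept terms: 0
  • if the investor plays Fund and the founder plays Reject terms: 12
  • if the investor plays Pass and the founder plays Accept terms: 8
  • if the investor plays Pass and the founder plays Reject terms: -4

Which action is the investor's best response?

Compute the investor's expected payoff for each action, taking the expectation over the founder's type.
E[Fund] = 0.4·(0) + 0.2·(0) + 0.4·(12) = 4.8
E[Pass] = 0.4·(8) + 0.2·(8) + 0.4·(-4) = 3.2
Best response: Fund (4.8 is the largest).

Fund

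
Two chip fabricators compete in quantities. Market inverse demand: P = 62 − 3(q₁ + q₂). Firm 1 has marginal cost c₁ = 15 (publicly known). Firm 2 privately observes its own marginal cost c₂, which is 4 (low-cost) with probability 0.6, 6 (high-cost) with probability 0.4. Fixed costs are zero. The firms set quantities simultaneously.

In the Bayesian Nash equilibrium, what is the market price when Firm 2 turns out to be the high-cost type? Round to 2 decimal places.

Firm 2 with cost c maximizes (62 − 3(q₁+q₂) − c)·q₂, giving q₂(c) = (62 − c − 3q₁)/6.
E[c₂] = 0.6·4 + 0.4·6 = 4.8
Firm 1's FOC against E[q₂] yields q₁ = (62 − 2·15 + E[c₂])/9 = (62 − 30 + 4.8)/9 = 4.08889.
q₂(high-cost) = 7.28889, so P = 62 − 3·(4.08889 + 7.28889) = 27.8667.

27.87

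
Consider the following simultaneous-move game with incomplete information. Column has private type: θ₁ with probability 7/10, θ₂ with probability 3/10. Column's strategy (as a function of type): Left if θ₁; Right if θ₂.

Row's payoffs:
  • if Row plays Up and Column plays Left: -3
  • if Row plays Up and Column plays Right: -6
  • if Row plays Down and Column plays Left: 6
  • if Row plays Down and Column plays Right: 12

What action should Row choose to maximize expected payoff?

E[Up] = 7/10·(-3) + 3/10·(-6) = -39/10
E[Down] = 7/10·(6) + 3/10·(12) = 39/5
Best response: Down (39/5 is the largest).

Down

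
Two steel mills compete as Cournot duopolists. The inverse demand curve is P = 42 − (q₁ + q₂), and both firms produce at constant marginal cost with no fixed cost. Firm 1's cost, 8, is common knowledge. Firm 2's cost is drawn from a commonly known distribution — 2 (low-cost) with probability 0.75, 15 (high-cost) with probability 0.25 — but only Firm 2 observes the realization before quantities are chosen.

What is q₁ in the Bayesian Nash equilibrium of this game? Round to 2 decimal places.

Type-c best response for Firm 2: q₂(c) = (42 − c)/2 − q₁/2.
Firm 1 maximizes expected profit; its first-order condition is 42 − 2q₁ − E[q₂] − 8 = 0.
Substituting E[q₂] and solving: E[c₂] = 5.25, so q₁ = (42 − 2·8 + 5.25)/3 = 10.4167.

10.42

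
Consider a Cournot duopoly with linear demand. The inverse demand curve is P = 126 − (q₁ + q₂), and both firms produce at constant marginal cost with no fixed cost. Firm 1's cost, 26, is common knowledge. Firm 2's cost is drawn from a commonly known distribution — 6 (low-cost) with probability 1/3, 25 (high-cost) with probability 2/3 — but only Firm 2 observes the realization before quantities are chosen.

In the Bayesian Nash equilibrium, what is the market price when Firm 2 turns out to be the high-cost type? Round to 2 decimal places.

60.06

Firm 2 with cost c maximizes (126 − (q₁+q₂) − c)·q₂, giving q₂(c) = (126 − c − q₁)/2.
E[c₂] = 1/3·6 + 2/3·25 = 18.6667
Firm 1's FOC against E[q₂] yields q₁ = (126 − 2·26 + E[c₂])/3 = (126 − 52 + 18.6667)/3 = 30.8889.
q₂(high-cost) = 35.0556, so P = 126 − (30.8889 + 35.0556) = 60.0556.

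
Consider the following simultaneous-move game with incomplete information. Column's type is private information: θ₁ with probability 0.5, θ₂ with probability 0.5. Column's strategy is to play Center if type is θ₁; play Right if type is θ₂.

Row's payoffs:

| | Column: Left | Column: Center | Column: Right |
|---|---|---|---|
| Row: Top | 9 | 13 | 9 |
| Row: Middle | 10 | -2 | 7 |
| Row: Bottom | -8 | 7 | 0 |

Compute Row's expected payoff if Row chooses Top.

E[Top] = 0.5·13 + 0.5·9 = 6.5 + 4.5 = 11

11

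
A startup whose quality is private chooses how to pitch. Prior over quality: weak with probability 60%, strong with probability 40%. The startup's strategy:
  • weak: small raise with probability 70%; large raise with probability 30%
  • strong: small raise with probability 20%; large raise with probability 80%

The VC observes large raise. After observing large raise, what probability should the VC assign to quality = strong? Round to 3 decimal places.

0.640

P(large raise) = 0.6·0.3 + 0.4·0.8 = 0.5
P(strong | large raise) = (0.4·0.8) / 0.5 = 0.32 / 0.5 = 0.64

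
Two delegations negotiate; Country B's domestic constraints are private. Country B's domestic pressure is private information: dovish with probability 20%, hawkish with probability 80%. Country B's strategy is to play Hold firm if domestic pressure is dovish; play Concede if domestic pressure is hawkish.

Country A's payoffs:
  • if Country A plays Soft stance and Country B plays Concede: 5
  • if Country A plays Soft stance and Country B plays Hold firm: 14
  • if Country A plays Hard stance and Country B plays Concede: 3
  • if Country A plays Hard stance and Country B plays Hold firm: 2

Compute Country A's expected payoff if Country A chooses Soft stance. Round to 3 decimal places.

E[Soft stance] = 0.2·14 + 0.8·5 = 2.8 + 4 = 6.8

6.800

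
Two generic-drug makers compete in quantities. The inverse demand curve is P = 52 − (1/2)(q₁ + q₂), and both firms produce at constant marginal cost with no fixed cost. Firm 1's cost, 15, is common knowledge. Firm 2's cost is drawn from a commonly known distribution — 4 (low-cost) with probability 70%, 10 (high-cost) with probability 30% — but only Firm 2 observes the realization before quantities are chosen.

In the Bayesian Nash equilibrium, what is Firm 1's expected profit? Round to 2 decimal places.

171.74

Type-c best response for Firm 2: q₂(c) = (52 − c) − q₁/2.
Firm 1 maximizes expected profit; its first-order condition is 52 − q₁ − (1/2)E[q₂] − 15 = 0.
Substituting E[q₂] and solving: E[c₂] = 5.8, so q₁ = (52 − 2·15 + 5.8)/(3/2) = 18.5333.
E[P] = 52 − (1/2)·(q₁ + E[q₂]) = 24.2667; Firm 1's expected profit = (E[P] − 15)·q₁ = (24.2667 − 15)·18.5333 = 171.742.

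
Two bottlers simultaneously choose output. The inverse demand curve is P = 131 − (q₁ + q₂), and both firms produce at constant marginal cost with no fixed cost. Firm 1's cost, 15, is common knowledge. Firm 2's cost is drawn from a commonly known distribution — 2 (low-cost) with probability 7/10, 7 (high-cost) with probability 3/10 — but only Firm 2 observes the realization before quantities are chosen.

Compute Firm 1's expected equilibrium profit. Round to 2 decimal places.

Type-c best response for Firm 2: q₂(c) = (131 − c)/2 − q₁/2.
Firm 1 maximizes expected profit; its first-order condition is 131 − 2q₁ − E[q₂] − 15 = 0.
Substituting E[q₂] and solving: E[c₂] = 3.5, so q₁ = (131 − 2·15 + 3.5)/3 = 34.8333.
E[P] = 131 − (q₁ + E[q₂]) = 49.8333; Firm 1's expected profit = (E[P] − 15)·q₁ = (49.8333 − 15)·34.8333 = 1213.36.

1213.36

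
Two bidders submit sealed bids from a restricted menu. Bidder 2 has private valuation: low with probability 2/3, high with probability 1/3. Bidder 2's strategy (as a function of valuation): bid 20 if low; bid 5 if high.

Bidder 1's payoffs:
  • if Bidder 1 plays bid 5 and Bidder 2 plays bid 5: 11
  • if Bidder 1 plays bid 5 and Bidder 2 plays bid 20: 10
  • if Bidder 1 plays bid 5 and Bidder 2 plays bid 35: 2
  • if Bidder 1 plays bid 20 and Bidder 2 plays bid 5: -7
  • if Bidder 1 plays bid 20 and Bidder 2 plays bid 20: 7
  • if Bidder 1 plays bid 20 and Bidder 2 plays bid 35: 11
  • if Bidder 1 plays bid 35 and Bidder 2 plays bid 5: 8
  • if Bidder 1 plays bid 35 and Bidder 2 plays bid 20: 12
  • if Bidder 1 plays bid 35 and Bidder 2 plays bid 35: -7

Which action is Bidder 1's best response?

bid 35

E[bid 5] = 2/3·(10) + 1/3·(11) = 31/3
E[bid 20] = 2/3·(7) + 1/3·(-7) = 7/3
E[bid 35] = 2/3·(12) + 1/3·(8) = 32/3
Best response: bid 35 (32/3 is the largest).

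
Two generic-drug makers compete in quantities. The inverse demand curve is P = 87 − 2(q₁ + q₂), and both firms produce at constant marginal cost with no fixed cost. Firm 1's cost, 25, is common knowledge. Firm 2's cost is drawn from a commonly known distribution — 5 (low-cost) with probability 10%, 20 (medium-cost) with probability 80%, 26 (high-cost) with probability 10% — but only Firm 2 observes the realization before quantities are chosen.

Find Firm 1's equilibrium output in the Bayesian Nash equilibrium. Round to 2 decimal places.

9.35

Type-c best response for Firm 2: q₂(c) = (87 − c)/4 − q₁/2.
Firm 1 maximizes expected profit; its first-order condition is 87 − 4q₁ − 2E[q₂] − 25 = 0.
Substituting E[q₂] and solving: E[c₂] = 19.1, so q₁ = (87 − 2·25 + 19.1)/6 = 9.35.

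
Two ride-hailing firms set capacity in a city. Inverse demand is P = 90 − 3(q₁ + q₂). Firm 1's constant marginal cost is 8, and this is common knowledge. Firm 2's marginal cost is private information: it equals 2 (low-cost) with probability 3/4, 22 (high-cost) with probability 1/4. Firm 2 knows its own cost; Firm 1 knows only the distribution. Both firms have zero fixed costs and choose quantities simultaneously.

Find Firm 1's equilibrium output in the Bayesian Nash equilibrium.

9

Each type of Firm 2 best-responds to q₁; Firm 1 best-responds to the expected q₂ over Firm 2's types.
Firm 2 with cost c maximizes (90 − 3(q₁+q₂) − c)·q₂, giving q₂(c) = (90 − c − 3q₁)/6.
E[c₂] = 3/4·2 + 1/4·22 = 7
Firm 1's FOC against E[q₂] yields q₁ = (90 − 2·8 + E[c₂])/9 = (90 − 16 + 7)/9 = 9.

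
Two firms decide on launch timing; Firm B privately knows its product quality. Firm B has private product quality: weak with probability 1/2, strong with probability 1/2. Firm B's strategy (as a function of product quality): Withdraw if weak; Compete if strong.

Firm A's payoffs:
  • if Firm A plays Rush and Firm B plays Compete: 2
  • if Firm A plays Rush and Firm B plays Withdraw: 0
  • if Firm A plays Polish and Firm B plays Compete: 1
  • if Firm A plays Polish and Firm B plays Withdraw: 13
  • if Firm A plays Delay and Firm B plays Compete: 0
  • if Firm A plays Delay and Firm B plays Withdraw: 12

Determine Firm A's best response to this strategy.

E[Rush] = 1/2·(0) + 1/2·(2) = 1
E[Polish] = 1/2·(13) + 1/2·(1) = 7
E[Delay] = 1/2·(12) + 1/2·(0) = 6
Best response: Polish (7 is the largest).

Polish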